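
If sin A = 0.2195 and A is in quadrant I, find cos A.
cos A = 0.9756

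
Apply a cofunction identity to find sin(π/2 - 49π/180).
sin(π/2 - 49π/180) = cos(49π/180) = 0.6561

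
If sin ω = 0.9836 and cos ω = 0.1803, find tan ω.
tan ω = sin ω / cos ω = 5.455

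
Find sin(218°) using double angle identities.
sin(218°) = 2 sin 109° cos 109° = -0.6157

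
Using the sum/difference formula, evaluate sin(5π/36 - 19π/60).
sin(5π/36 - 19π/60) = sin 5π/36 cos 19π/60 - cos 5π/36 sin 19π/60 = -0.5299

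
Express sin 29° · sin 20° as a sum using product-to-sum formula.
sin 29° sin 20° = (1/2)[cos(29°-20°) - cos(29°+20°)]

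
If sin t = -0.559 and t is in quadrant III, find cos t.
cos t = -0.8292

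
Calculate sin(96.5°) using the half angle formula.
sin(96.5°) = √((1 - cos 193°)/2) = 0.9936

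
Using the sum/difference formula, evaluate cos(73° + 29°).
cos(73° + 29°) = cos 73° cos 29° - sin 73° sin 29° = -0.2079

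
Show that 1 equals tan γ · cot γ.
RHS = (sin γ/cos γ) · (cos γ/sin γ) = 1 = LHS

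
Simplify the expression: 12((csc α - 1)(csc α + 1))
12((csc α - 1)(csc α + 1)) = 12(cot²α) (using Diff. of squares)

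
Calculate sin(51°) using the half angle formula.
sin(51°) = √((1 - cos 102°)/2) = 0.7771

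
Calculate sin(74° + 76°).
sin(74° + 76°) = sin 74° cos 76° + cos 74° sin 76° = 1/2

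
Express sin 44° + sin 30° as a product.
sin 44° + sin 30° = 2 sin(37°) cos(7°)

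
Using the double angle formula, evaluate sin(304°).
sin(304°) = 2 sin 152° cos 152° = -0.829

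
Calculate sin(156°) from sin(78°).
sin(156°) = 2 sin 78° cos 78° = 0.4067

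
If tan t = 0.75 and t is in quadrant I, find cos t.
cos t = 0.8 (using tan²t + 1 = sec²t)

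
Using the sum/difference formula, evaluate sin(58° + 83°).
sin(58° + 83°) = sin 58° cos 83° + cos 58° sin 83° = 0.6293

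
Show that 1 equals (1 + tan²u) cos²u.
RHS = sec²u · cos²u = (1/cos²u) · cos²u = 1 = LHS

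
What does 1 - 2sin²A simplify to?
1 - 2sin²A = cos(2A) (using Double angle)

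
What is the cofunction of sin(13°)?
sin(13°) = cos(90° - 13°) = cos(77°)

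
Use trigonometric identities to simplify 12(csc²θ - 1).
12(csc²θ - 1) = 12(cot²θ) (using Pythagorean identity)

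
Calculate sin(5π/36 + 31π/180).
sin(5π/36 + 31π/180) = sin 5π/36 cos 31π/180 + cos 5π/36 sin 31π/180 = 0.829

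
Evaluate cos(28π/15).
cos(28π/15) = 0.9135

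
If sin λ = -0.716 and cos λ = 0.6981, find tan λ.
tan λ = sin λ / cos λ = -1.026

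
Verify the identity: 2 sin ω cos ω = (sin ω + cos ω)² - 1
RHS = sin²ω + 2 sin ω cos ω + cos²ω - 1 = (sin²ω + cos²ω) + 2 sin ω cos ω - 1 = 1 + 2 sin ω cos ω - 1 = 2 sin ω cos ω = LHS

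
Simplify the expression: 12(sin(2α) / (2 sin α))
12(sin(2α) / (2 sin α)) = 12(cos α) (using Double angle)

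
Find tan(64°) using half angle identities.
tan(64°) = sin 128° / (1 + cos 128°) = 2.05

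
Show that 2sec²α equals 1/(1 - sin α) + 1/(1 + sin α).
RHS = [(1 + sin α) + (1 - sin α)] / [(1 - sin α)(1 + sin α)] = 2/(1 - sin²α) = 2/cos²α = 2sec²α = LHS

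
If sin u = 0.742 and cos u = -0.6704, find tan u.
tan u = sin u / cos u = -1.107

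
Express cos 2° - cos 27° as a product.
cos 2° - cos 27° = -2 sin(14.5°) sin(-12.5°)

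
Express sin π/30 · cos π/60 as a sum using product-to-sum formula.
sin π/30 cos π/60 = (1/2)[sin(π/30+π/60) + sin(π/30-π/60)]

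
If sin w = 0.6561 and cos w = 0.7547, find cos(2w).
cos(2w) = cos²w - sin²w = 0.1391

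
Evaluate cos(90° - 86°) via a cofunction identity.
cos(90° - 86°) = sin(86°) = 0.9976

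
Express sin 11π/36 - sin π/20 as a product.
sin 11π/36 - sin π/20 = 2 cos(8π/45) sin(23π/180)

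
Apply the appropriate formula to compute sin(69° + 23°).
sin(69° + 23°) = sin 69° cos 23° + cos 69° sin 23° = 0.9994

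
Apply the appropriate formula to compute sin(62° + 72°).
sin(62° + 72°) = sin 62° cos 72° + cos 62° sin 72° = 0.7193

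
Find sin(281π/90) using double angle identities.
sin(281π/90) = 2 sin 281π/180 cos 281π/180 = -0.3746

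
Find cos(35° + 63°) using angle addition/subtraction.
cos(35° + 63°) = cos 35° cos 63° - sin 35° sin 63° = -0.1392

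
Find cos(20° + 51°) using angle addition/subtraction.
cos(20° + 51°) = cos 20° cos 51° - sin 20° sin 51° = 0.3256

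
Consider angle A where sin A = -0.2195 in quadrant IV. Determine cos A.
cos A = √(1 - sin²A) = 0.9756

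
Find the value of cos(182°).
cos(182°) = -0.9994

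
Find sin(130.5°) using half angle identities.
sin(130.5°) = √((1 - cos 261°)/2) = 0.7604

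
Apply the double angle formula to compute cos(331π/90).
cos(331π/90) = cos²331π/180 - sin²331π/180 = 0.5299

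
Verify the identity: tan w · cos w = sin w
LHS = (sin w/cos w) · cos w = sin w = RHS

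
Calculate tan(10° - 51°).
tan(10° - 51°) = (tan 10° - tan 51°)/(1 + tan 10° tan 51°) = -0.8693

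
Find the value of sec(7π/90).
sec(7π/90) = 1.031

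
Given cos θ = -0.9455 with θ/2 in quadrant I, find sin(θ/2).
sin(θ/2) = ±√((1 - cos θ)/2); positive since θ/2 ∈ QI, so sin(θ/2) = 0.9863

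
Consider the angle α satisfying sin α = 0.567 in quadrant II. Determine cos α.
cos α = ±√(1 - sin²α) = -0.8237 (negative in QII)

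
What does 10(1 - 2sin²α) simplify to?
10(1 - 2sin²α) = 10(cos(2α)) (using Double angle)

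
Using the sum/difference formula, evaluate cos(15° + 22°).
cos(15° + 22°) = cos 15° cos 22° - sin 15° sin 22° = 0.7986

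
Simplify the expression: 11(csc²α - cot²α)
11(csc²α - cot²α) = 11 (using Pythagorean identity)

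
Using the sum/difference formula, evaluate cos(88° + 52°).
cos(88° + 52°) = cos 88° cos 52° - sin 88° sin 52° = -0.766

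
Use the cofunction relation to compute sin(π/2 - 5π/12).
sin(π/2 - 5π/12) = cos(5π/12) = (√6-√2)/4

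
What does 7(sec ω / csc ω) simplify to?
7(sec ω / csc ω) = 7(tan ω) (using Reciprocal identities)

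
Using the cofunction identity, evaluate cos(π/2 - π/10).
cos(π/2 - π/10) = sin(π/10) = 0.309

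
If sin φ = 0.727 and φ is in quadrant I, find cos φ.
cos φ = 0.6866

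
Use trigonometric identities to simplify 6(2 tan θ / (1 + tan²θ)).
6(2 tan θ / (1 + tan²θ)) = 6(sin(2θ)) (using Double angle)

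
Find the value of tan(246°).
tan(246°) = 2.246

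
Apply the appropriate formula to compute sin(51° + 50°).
sin(51° + 50°) = sin 51° cos 50° + cos 51° sin 50° = 0.9816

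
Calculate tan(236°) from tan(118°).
tan(236°) = 2 tan 118° / (1 - tan²118°) = 1.483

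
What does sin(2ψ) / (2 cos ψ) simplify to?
sin(2ψ) / (2 cos ψ) = sin ψ (using Double angle)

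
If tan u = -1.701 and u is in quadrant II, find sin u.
sin u = 0.8621 (using tan²u + 1 = sec²u)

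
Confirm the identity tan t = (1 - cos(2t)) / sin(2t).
RHS = 2sin²t / (2 sin t cos t) = sin t/cos t = tan t = LHS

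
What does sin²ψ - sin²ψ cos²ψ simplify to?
sin²ψ - sin²ψ cos²ψ = sin⁴ψ (using Factoring)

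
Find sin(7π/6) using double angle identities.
sin(7π/6) = 2 sin 7π/12 cos 7π/12 = -1/2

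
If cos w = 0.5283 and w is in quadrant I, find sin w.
sin w = 0.8491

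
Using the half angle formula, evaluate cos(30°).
cos(30°) = √((1 + cos 60°)/2) = √3/2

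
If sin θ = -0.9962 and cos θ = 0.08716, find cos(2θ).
cos(2θ) = cos²θ - sin²θ = -0.9848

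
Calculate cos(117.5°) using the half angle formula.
cos(117.5°) = -√((1 + cos 235°)/2) = -0.4617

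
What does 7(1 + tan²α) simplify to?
7(1 + tan²α) = 7(sec²α) (using Pythagorean identity)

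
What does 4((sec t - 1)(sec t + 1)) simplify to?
4((sec t - 1)(sec t + 1)) = 4(tan²t) (using Diff. of squares)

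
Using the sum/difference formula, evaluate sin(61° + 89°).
sin(61° + 89°) = sin 61° cos 89° + cos 61° sin 89° = 1/2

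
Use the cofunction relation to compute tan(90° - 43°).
tan(90° - 43°) = cot(43°) = 1.072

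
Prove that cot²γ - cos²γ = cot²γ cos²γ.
LHS = cos²γ/sin²γ - cos²γ = cos²γ(1/sin²γ - 1) = cos²γ · (1 - sin²γ)/sin²γ = cos²γ · cos²γ/sin²γ = cos²γ · cot²γ = RHS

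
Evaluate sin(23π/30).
sin(23π/30) = 0.6691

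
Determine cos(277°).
cos(277°) = 0.1219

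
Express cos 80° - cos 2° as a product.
cos 80° - cos 2° = -2 sin(41°) sin(39°)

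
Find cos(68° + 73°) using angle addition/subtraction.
cos(68° + 73°) = cos 68° cos 73° - sin 68° sin 73° = -0.7771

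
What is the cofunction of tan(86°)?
tan(86°) = cot(90° - 86°) = cot(4°)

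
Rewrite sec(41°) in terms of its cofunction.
sec(41°) = csc(90° - 41°) = csc(49°)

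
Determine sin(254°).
sin(254°) = -0.9613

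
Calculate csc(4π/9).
csc(4π/9) = 1.015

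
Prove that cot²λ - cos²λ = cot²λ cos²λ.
LHS = cos²λ/sin²λ - cos²λ = cos²λ(1/sin²λ - 1) = cos²λ · (1 - sin²λ)/sin²λ = cos²λ · cos²λ/sin²λ = cos²λ · cot²λ = RHS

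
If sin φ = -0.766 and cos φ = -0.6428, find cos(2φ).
cos(2φ) = cos²φ - sin²φ = -0.1736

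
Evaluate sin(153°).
sin(153°) = 0.454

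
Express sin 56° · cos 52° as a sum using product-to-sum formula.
sin 56° cos 52° = (1/2)[sin(56°+52°) + sin(56°-52°)]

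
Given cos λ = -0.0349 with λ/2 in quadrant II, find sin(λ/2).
sin(λ/2) = ±√((1 - cos λ)/2); positive since λ/2 ∈ QII, so sin(λ/2) = 0.7193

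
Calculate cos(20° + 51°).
cos(20° + 51°) = cos 20° cos 51° - sin 20° sin 51° = 0.3256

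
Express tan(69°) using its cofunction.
tan(69°) = cot(90° - 69°) = cot(21°)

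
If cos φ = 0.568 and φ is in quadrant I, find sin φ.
sin φ = 0.823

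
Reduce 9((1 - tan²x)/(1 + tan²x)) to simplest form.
9((1 - tan²x)/(1 + tan²x)) = 9(cos(2x)) (using Double angle)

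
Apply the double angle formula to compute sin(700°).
sin(700°) = 2 sin 350° cos 350° = -0.342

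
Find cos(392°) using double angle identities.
cos(392°) = cos²196° - sin²196° = 0.848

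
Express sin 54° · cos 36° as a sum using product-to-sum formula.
sin 54° cos 36° = (1/2)[sin(54°+36°) + sin(54°-36°)]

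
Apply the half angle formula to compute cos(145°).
cos(145°) = -√((1 + cos 290°)/2) = -0.8192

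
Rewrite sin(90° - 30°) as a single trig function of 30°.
sin(90° - 30°) = cos(30°)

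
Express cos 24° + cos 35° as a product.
cos 24° + cos 35° = 2 cos(29.5°) cos(-5.5°)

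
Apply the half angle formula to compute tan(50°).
tan(50°) = sin 100° / (1 + cos 100°) = 1.192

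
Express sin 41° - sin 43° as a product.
sin 41° - sin 43° = 2 cos(42°) sin(-1°)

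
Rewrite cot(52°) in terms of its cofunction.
cot(52°) = tan(90° - 52°) = tan(38°)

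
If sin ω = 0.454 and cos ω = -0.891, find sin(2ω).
sin(2ω) = 2 sin ω cos ω = -0.809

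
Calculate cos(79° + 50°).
cos(79° + 50°) = cos 79° cos 50° - sin 79° sin 50° = -0.6293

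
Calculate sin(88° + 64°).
sin(88° + 64°) = sin 88° cos 64° + cos 88° sin 64° = 0.4695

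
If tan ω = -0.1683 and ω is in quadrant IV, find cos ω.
cos ω = 0.9861 (using tan²ω + 1 = sec²ω)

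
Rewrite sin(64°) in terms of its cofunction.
sin(64°) = cos(90° - 64°) = cos(26°)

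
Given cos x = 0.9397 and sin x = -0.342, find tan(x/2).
tan(x/2) = sin x / (1 + cos x) = -0.1763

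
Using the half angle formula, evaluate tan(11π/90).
tan(11π/90) = sin 11π/45 / (1 + cos 11π/45) = 0.404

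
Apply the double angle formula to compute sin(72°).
sin(72°) = 2 sin 36° cos 36° = 0.9511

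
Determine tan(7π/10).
tan(7π/10) = -1.376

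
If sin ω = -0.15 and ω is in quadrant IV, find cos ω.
cos ω = 0.9887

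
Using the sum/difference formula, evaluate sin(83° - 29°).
sin(83° - 29°) = sin 83° cos 29° - cos 83° sin 29° = 0.809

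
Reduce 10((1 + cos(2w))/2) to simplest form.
10((1 + cos(2w))/2) = 10(cos²w) (using Power reduction)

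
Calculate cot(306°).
cot(306°) = -0.7265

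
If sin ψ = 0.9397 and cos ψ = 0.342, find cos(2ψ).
cos(2ψ) = cos²ψ - sin²ψ = -0.7661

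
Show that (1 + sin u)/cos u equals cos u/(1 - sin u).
LHS = (1 + sin u)(1 - sin u) / (cos u(1 - sin u)) = (1 - sin²u) / (cos u(1 - sin u)) = cos²u / (cos u(1 - sin u)) = cos u/(1 - sin u) = RHS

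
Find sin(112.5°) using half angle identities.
sin(112.5°) = √((1 - cos 225°)/2) = √(2+√2)/2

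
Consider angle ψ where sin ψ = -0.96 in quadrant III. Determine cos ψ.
cos ψ = ±√(1 - sin²ψ) = -0.28 (negative in QIII)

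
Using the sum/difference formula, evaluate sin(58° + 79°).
sin(58° + 79°) = sin 58° cos 79° + cos 58° sin 79° = 0.682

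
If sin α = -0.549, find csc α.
csc α = 1/sin α = -1.821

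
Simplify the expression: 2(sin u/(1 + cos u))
2(sin u/(1 + cos u)) = 2(tan(u/2)) (using Half angle)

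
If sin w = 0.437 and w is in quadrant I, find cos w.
cos w = 0.8995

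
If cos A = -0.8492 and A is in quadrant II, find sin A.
sin A = 0.5281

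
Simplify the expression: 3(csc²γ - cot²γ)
3(csc²γ - cot²γ) = 3 (using Pythagorean identity)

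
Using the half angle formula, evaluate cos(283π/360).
cos(283π/360) = -√((1 + cos 283π/180)/2) = -0.7826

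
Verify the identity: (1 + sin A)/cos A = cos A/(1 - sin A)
LHS = (1 + sin A)(1 - sin A) / (cos A(1 - sin A)) = (1 - sin²A) / (cos A(1 - sin A)) = cos²A / (cos A(1 - sin A)) = cos A/(1 - sin A) = RHS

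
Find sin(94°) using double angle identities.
sin(94°) = 2 sin 47° cos 47° = 0.9976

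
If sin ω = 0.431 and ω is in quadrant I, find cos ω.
cos ω = 0.9024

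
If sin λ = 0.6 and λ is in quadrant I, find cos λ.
cos λ = 0.8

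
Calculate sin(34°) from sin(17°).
sin(34°) = 2 sin 17° cos 17° = 0.5592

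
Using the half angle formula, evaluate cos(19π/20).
cos(19π/20) = -√((1 + cos 19π/10)/2) = -0.9877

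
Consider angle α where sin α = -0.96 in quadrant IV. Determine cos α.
cos α = √(1 - sin²α) = 0.28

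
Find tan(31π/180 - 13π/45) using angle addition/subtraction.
tan(31π/180 - 13π/45) = (tan 31π/180 - tan 13π/45)/(1 + tan 31π/180 tan 13π/45) = -0.3839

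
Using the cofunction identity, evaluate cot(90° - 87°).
cot(90° - 87°) = tan(87°) = 19.08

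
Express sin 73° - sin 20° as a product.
sin 73° - sin 20° = 2 cos(46.5°) sin(26.5°)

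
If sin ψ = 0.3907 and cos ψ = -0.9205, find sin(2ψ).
sin(2ψ) = 2 sin ψ cos ψ = -0.7193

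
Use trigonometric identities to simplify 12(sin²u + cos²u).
12(sin²u + cos²u) = 12 (using Pythagorean identity)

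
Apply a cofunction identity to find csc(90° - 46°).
csc(90° - 46°) = sec(46°) = 1.44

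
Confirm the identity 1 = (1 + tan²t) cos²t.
RHS = sec²t · cos²t = (1/cos²t) · cos²t = 1 = LHS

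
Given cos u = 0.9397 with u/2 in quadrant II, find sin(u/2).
sin(u/2) = ±√((1 - cos u)/2); positive since u/2 ∈ QII, so sin(u/2) = 0.1736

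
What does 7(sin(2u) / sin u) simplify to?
7(sin(2u) / sin u) = 7(2 cos u) (using Double angle)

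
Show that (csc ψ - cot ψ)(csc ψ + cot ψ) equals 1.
LHS = csc²ψ - cot²ψ = (1 + cot²ψ) - cot²ψ = 1 = RHS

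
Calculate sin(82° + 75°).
sin(82° + 75°) = sin 82° cos 75° + cos 82° sin 75° = 0.3907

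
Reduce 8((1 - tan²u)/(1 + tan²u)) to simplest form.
8((1 - tan²u)/(1 + tan²u)) = 8(cos(2u)) (using Double angle)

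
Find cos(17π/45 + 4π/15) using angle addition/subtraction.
cos(17π/45 + 4π/15) = cos 17π/45 cos 4π/15 - sin 17π/45 sin 4π/15 = -0.4384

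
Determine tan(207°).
tan(207°) = 0.5095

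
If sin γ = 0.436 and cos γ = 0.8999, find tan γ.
tan γ = sin γ / cos γ = 0.4845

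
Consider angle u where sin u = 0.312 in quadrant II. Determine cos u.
cos u = ±√(1 - sin²u) = -0.9501 (negative in QII)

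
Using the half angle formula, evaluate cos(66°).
cos(66°) = √((1 + cos 132°)/2) = 0.4067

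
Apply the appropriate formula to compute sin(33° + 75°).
sin(33° + 75°) = sin 33° cos 75° + cos 33° sin 75° = 0.9511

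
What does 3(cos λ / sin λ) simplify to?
3(cos λ / sin λ) = 3(cot λ) (using Quotient identity)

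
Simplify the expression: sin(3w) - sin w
sin(3w) - sin w = 2 cos(2w) sin w (using Sum-to-product)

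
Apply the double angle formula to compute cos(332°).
cos(332°) = cos²166° - sin²166° = 0.8829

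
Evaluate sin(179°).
sin(179°) = 0.01745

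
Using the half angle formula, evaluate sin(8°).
sin(8°) = √((1 - cos 16°)/2) = 0.1392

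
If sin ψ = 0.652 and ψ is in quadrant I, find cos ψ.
cos ψ = 0.7582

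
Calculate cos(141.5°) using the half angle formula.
cos(141.5°) = -√((1 + cos 283°)/2) = -0.7826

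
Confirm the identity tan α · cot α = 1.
LHS = (sin α/cos α) · (cos α/sin α) = 1 = RHS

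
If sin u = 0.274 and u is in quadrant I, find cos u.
cos u = 0.9617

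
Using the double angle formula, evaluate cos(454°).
cos(454°) = cos²227° - sin²227° = -0.06976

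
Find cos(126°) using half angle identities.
cos(126°) = -√((1 + cos 252°)/2) = -0.5878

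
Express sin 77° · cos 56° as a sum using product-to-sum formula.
sin 77° cos 56° = (1/2)[sin(77°+56°) + sin(77°-56°)]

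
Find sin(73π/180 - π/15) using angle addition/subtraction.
sin(73π/180 - π/15) = sin 73π/180 cos π/15 - cos 73π/180 sin π/15 = 0.8746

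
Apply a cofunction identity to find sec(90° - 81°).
sec(90° - 81°) = csc(81°) = 1.012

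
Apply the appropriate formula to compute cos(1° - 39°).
cos(1° - 39°) = cos 1° cos 39° + sin 1° sin 39° = 0.788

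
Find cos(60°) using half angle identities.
cos(60°) = √((1 + cos 120°)/2) = 1/2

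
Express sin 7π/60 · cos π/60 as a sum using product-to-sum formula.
sin 7π/60 cos π/60 = (1/2)[sin(7π/60+π/60) + sin(7π/60-π/60)]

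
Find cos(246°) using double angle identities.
cos(246°) = cos²123° - sin²123° = -0.4067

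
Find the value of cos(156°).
cos(156°) = -0.9135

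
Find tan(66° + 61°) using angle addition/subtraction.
tan(66° + 61°) = (tan 66° + tan 61°)/(1 - tan 66° tan 61°) = -1.327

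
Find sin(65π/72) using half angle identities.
sin(65π/72) = √((1 - cos 65π/36)/2) = 0.3007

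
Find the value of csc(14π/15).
csc(14π/15) = 4.81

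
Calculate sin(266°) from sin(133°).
sin(266°) = 2 sin 133° cos 133° = -0.9976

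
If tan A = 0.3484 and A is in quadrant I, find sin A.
sin A = 0.329 (using tan²A + 1 = sec²A)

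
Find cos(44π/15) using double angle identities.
cos(44π/15) = cos²22π/15 - sin²22π/15 = -0.9781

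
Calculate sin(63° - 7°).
sin(63° - 7°) = sin 63° cos 7° - cos 63° sin 7° = 0.829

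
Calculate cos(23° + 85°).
cos(23° + 85°) = cos 23° cos 85° - sin 23° sin 85° = -0.309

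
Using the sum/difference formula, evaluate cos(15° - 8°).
cos(15° - 8°) = cos 15° cos 8° + sin 15° sin 8° = 0.9925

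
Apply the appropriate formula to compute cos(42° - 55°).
cos(42° - 55°) = cos 42° cos 55° + sin 42° sin 55° = 0.9744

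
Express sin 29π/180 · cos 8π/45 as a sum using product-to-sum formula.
sin 29π/180 cos 8π/45 = (1/2)[sin(29π/180+8π/45) + sin(29π/180-8π/45)]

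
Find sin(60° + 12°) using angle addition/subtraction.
sin(60° + 12°) = sin 60° cos 12° + cos 60° sin 12° = 0.9511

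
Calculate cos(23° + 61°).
cos(23° + 61°) = cos 23° cos 61° - sin 23° sin 61° = 0.1045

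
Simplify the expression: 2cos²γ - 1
2cos²γ - 1 = cos(2γ) (using Double angle)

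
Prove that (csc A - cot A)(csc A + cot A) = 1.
LHS = csc²A - cot²A = (1 + cot²A) - cot²A = 1 = RHS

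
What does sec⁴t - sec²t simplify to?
sec⁴t - sec²t = tan⁴t + tan²t (using Pythagorean)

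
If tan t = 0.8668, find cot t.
cot t = 1/tan t = 1.154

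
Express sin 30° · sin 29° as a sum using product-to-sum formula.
sin 30° sin 29° = (1/2)[cos(30°-29°) - cos(30°+29°)]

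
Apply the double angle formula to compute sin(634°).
sin(634°) = 2 sin 317° cos 317° = -0.9976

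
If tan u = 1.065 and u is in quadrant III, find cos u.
cos u = -0.6845 (using tan²u + 1 = sec²u)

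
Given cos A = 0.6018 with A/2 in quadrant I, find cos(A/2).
cos(A/2) = ±√((1 + cos A)/2); positive since A/2 ∈ QI, so cos(A/2) = 0.8949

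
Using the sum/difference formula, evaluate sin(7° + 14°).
sin(7° + 14°) = sin 7° cos 14° + cos 7° sin 14° = 0.3584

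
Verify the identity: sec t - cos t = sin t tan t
LHS = 1/cos t - cos t = (1 - cos²t)/cos t = sin²t/cos t = sin t · (sin t/cos t) = sin t tan t = RHS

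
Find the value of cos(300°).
cos(300°) = 1/2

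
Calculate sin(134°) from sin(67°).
sin(134°) = 2 sin 67° cos 67° = 0.7193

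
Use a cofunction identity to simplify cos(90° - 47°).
cos(90° - 47°) = sin(47°)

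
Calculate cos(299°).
cos(299°) = 0.4848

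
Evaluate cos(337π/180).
cos(337π/180) = 0.9205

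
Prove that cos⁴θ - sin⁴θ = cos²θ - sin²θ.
LHS = (cos²θ - sin²θ)(cos²θ + sin²θ) = (cos²θ - sin²θ) · 1 = cos²θ - sin²θ = RHS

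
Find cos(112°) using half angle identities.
cos(112°) = -√((1 + cos 224°)/2) = -0.3746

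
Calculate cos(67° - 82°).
cos(67° - 82°) = cos 67° cos 82° + sin 67° sin 82° = (√6+√2)/4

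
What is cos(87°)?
cos(87°) = 0.05234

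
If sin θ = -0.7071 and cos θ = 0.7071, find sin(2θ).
sin(2θ) = 2 sin θ cos θ = -1.0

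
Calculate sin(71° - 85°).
sin(71° - 85°) = sin 71° cos 85° - cos 71° sin 85° = -0.2419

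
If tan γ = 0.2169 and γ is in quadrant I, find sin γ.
sin γ = 0.212 (using tan²γ + 1 = sec²γ)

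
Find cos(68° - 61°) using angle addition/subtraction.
cos(68° - 61°) = cos 68° cos 61° + sin 68° sin 61° = 0.9925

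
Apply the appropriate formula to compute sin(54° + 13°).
sin(54° + 13°) = sin 54° cos 13° + cos 54° sin 13° = 0.9205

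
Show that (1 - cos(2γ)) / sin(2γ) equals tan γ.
LHS = 2sin²γ / (2 sin γ cos γ) = sin γ/cos γ = tan γ = RHS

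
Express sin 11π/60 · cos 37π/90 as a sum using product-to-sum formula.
sin 11π/60 cos 37π/90 = (1/2)[sin(11π/60+37π/90) + sin(11π/60-37π/90)]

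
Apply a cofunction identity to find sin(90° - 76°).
sin(90° - 76°) = cos(76°) = 0.2419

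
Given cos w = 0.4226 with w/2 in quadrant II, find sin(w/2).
sin(w/2) = ±√((1 - cos w)/2); positive since w/2 ∈ QII, so sin(w/2) = 0.5373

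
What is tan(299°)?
tan(299°) = -1.804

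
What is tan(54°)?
tan(54°) = 1.376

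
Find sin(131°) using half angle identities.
sin(131°) = √((1 - cos 262°)/2) = 0.7547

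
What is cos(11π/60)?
cos(11π/60) = 0.8387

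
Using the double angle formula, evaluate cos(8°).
cos(8°) = cos²4° - sin²4° = 0.9903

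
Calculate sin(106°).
sin(106°) = 0.9613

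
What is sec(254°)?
sec(254°) = -3.628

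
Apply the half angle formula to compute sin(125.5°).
sin(125.5°) = √((1 - cos 251°)/2) = 0.8141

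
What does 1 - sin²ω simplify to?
1 - sin²ω = cos²ω (using Pythagorean identity)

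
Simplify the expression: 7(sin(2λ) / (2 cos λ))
7(sin(2λ) / (2 cos λ)) = 7(sin λ) (using Double angle)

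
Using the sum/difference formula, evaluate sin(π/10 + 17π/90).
sin(π/10 + 17π/90) = sin π/10 cos 17π/90 + cos π/10 sin 17π/90 = 0.788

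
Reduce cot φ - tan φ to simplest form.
cot φ - tan φ = 2 cot(2φ) (using Double angle)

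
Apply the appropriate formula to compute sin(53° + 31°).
sin(53° + 31°) = sin 53° cos 31° + cos 53° sin 31° = 0.9945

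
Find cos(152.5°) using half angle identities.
cos(152.5°) = -√((1 + cos 305°)/2) = -0.887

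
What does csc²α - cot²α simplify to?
csc²α - cot²α = 1 (using Pythagorean identity)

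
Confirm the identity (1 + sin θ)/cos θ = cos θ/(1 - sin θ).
LHS = (1 + sin θ)(1 - sin θ) / (cos θ(1 - sin θ)) = (1 - sin²θ) / (cos θ(1 - sin θ)) = cos²θ / (cos θ(1 - sin θ)) = cos θ/(1 - sin θ) = RHS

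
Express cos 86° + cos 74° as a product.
cos 86° + cos 74° = 2 cos(80°) cos(6°)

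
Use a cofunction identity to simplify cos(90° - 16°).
cos(90° - 16°) = sin(16°)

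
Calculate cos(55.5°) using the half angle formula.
cos(55.5°) = √((1 + cos 111°)/2) = 0.5664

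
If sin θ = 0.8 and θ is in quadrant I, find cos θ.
cos θ = 0.6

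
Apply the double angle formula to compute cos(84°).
cos(84°) = 1 - 2sin²42° = 0.1045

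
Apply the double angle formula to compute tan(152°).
tan(152°) = 2 tan 76° / (1 - tan²76°) = -0.5317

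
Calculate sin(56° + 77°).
sin(56° + 77°) = sin 56° cos 77° + cos 56° sin 77° = 0.7314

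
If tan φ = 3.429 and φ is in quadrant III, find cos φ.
cos φ = -0.28 (using tan²φ + 1 = sec²φ)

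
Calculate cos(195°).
cos(195°) = -(√6+√2)/4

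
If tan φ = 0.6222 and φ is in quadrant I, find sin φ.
sin φ = 0.5283 (using tan²φ + 1 = sec²φ)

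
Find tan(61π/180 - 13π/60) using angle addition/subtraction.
tan(61π/180 - 13π/60) = (tan 61π/180 - tan 13π/60)/(1 + tan 61π/180 tan 13π/60) = 0.404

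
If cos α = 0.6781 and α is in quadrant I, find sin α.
sin α = 0.735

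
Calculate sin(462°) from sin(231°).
sin(462°) = 2 sin 231° cos 231° = 0.9781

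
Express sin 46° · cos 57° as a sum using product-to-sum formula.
sin 46° cos 57° = (1/2)[sin(46°+57°) + sin(46°-57°)]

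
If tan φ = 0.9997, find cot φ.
cot φ = 1/tan φ = 1.0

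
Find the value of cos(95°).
cos(95°) = -0.08716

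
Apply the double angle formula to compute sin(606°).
sin(606°) = 2 sin 303° cos 303° = -0.9135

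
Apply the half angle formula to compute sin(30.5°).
sin(30.5°) = √((1 - cos 61°)/2) = 0.5075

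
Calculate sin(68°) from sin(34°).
sin(68°) = 2 sin 34° cos 34° = 0.9272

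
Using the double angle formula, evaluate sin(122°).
sin(122°) = 2 sin 61° cos 61° = 0.848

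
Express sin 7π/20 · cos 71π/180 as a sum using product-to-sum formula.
sin 7π/20 cos 71π/180 = (1/2)[sin(7π/20+71π/180) + sin(7π/20-71π/180)]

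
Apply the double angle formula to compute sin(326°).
sin(326°) = 2 sin 163° cos 163° = -0.5592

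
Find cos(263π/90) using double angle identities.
cos(263π/90) = cos²263π/180 - sin²263π/180 = -0.9703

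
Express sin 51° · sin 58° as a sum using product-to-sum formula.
sin 51° sin 58° = (1/2)[cos(51°-58°) - cos(51°+58°)]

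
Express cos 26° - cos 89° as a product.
cos 26° - cos 89° = -2 sin(57.5°) sin(-31.5°)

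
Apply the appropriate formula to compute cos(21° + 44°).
cos(21° + 44°) = cos 21° cos 44° - sin 21° sin 44° = 0.4226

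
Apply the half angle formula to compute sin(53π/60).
sin(53π/60) = √((1 - cos 53π/30)/2) = 0.3584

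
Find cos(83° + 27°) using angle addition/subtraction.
cos(83° + 27°) = cos 83° cos 27° - sin 83° sin 27° = -0.342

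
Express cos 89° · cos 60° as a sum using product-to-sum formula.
cos 89° cos 60° = (1/2)[cos(89°-60°) + cos(89°+60°)]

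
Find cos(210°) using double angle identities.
cos(210°) = cos²105° - sin²105° = -√3/2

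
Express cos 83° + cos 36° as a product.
cos 83° + cos 36° = 2 cos(59.5°) cos(23.5°)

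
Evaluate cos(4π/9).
cos(4π/9) = 0.1736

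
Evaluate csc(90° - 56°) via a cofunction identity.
csc(90° - 56°) = sec(56°) = 1.788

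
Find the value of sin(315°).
sin(315°) = -√2/2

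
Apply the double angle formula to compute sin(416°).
sin(416°) = 2 sin 208° cos 208° = 0.829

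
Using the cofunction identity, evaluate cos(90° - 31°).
cos(90° - 31°) = sin(31°) = 0.515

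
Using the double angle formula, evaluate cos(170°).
cos(170°) = cos²85° - sin²85° = -0.9848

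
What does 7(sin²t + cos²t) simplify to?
7(sin²t + cos²t) = 7 (using Pythagorean identity)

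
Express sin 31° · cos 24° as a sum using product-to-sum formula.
sin 31° cos 24° = (1/2)[sin(31°+24°) + sin(31°-24°)]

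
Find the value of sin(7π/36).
sin(7π/36) = 0.5736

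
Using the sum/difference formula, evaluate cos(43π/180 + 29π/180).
cos(43π/180 + 29π/180) = cos 43π/180 cos 29π/180 - sin 43π/180 sin 29π/180 = 0.309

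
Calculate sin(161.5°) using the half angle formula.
sin(161.5°) = √((1 - cos 323°)/2) = 0.3173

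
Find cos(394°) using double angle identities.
cos(394°) = cos²197° - sin²197° = 0.829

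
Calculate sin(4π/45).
sin(4π/45) = 0.2756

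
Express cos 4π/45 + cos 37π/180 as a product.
cos 4π/45 + cos 37π/180 = 2 cos(53π/360) cos(-7π/120)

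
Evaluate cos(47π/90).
cos(47π/90) = -0.06976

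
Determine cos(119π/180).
cos(119π/180) = -0.4848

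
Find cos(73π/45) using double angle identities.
cos(73π/45) = cos²73π/90 - sin²73π/90 = 0.3746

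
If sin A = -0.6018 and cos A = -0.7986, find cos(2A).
cos(2A) = cos²A - sin²A = 0.2756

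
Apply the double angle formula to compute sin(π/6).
sin(π/6) = 2 sin π/12 cos π/12 = 1/2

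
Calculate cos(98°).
cos(98°) = -0.1392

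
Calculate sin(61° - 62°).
sin(61° - 62°) = sin 61° cos 62° - cos 61° sin 62° = -0.01745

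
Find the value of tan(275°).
tan(275°) = -11.43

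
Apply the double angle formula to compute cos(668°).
cos(668°) = cos²334° - sin²334° = 0.6157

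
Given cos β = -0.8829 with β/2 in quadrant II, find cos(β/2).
cos(β/2) = ±√((1 + cos β)/2); negative since β/2 ∈ QII, so cos(β/2) = -0.242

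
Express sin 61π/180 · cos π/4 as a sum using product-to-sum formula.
sin 61π/180 cos π/4 = (1/2)[sin(61π/180+π/4) + sin(61π/180-π/4)]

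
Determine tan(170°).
tan(170°) = -0.1763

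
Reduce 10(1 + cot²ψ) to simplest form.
10(1 + cot²ψ) = 10(csc²ψ) (using Pythagorean identity)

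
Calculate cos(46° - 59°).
cos(46° - 59°) = cos 46° cos 59° + sin 46° sin 59° = 0.9744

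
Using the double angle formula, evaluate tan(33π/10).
tan(33π/10) = 2 tan 33π/20 / (1 - tan²33π/20) = 1.376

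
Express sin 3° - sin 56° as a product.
sin 3° - sin 56° = 2 cos(29.5°) sin(-26.5°)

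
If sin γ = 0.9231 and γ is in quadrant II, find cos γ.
cos γ = -0.3846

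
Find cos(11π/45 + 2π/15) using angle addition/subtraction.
cos(11π/45 + 2π/15) = cos 11π/45 cos 2π/15 - sin 11π/45 sin 2π/15 = 0.3746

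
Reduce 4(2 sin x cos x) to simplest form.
4(2 sin x cos x) = 4(sin(2x)) (using Double angle)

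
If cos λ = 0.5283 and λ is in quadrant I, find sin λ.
sin λ = 0.8491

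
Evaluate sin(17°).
sin(17°) = 0.2924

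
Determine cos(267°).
cos(267°) = -0.05234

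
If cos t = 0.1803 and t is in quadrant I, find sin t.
sin t = 0.9836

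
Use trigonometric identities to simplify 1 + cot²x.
1 + cot²x = csc²x (using Pythagorean identity)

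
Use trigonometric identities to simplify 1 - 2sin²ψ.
1 - 2sin²ψ = cos(2ψ) (using Double angle)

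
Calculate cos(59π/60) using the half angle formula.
cos(59π/60) = -√((1 + cos 59π/30)/2) = -0.9986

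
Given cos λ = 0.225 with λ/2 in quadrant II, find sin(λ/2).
sin(λ/2) = ±√((1 - cos λ)/2); positive since λ/2 ∈ QII, so sin(λ/2) = 0.6225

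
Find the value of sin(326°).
sin(326°) = -0.5592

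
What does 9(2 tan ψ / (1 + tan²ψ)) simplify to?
9(2 tan ψ / (1 + tan²ψ)) = 9(sin(2ψ)) (using Double angle)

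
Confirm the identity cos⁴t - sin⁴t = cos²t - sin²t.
LHS = (cos²t - sin²t)(cos²t + sin²t) = (cos²t - sin²t) · 1 = cos²t - sin²t = RHS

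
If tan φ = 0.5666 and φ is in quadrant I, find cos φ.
cos φ = 0.87 (using tan²φ + 1 = sec²φ)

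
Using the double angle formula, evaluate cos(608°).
cos(608°) = cos²304° - sin²304° = -0.3746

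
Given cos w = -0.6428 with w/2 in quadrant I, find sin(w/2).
sin(w/2) = ±√((1 - cos w)/2); positive since w/2 ∈ QI, so sin(w/2) = 0.9063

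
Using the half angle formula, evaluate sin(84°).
sin(84°) = √((1 - cos 168°)/2) = 0.9945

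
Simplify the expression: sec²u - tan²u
sec²u - tan²u = 1 (using Pythagorean identity)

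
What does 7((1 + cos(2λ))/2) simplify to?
7((1 + cos(2λ))/2) = 7(cos²λ) (using Power reduction)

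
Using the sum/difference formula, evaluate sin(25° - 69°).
sin(25° - 69°) = sin 25° cos 69° - cos 25° sin 69° = -0.6947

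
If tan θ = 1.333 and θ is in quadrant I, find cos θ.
cos θ = 0.6001 (using tan²θ + 1 = sec²θ)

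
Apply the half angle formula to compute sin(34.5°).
sin(34.5°) = √((1 - cos 69°)/2) = 0.5664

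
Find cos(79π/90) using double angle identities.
cos(79π/90) = cos²79π/180 - sin²79π/180 = -0.9272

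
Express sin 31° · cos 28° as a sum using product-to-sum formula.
sin 31° cos 28° = (1/2)[sin(31°+28°) + sin(31°-28°)]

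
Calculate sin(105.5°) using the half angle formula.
sin(105.5°) = √((1 - cos 211°)/2) = 0.9636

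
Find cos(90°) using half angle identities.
cos(90°) = √((1 + cos 180°)/2) = 0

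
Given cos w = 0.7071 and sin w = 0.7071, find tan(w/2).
tan(w/2) = sin w / (1 + cos w) = 0.4142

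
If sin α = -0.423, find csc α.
csc α = 1/sin α = -2.364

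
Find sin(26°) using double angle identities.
sin(26°) = 2 sin 13° cos 13° = 0.4384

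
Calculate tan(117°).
tan(117°) = -1.963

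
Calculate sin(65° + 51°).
sin(65° + 51°) = sin 65° cos 51° + cos 65° sin 51° = 0.8988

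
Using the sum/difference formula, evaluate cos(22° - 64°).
cos(22° - 64°) = cos 22° cos 64° + sin 22° sin 64° = 0.7431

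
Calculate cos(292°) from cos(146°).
cos(292°) = cos²146° - sin²146° = 0.3746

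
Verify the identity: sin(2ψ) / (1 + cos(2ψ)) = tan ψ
LHS = 2 sin ψ cos ψ / (2cos²ψ) = sin ψ/cos ψ = tan ψ = RHS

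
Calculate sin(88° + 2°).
sin(88° + 2°) = sin 88° cos 2° + cos 88° sin 2° = 1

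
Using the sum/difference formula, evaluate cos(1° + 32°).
cos(1° + 32°) = cos 1° cos 32° - sin 1° sin 32° = 0.8387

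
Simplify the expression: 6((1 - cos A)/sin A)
6((1 - cos A)/sin A) = 6(tan(A/2)) (using Half angle)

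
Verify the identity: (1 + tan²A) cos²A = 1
LHS = sec²A · cos²A = (1/cos²A) · cos²A = 1 = RHS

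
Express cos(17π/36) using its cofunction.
cos(17π/36) = sin(π/2 - 17π/36) = sin(π/36)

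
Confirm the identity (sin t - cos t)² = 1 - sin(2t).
LHS = sin²t - 2 sin t cos t + cos²t = (sin²t + cos²t) - 2 sin t cos t = 1 - sin(2t) = RHS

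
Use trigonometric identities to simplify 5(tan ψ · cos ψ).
5(tan ψ · cos ψ) = 5(sin ψ) (using Quotient identity)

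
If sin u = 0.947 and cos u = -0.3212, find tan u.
tan u = sin u / cos u = -2.948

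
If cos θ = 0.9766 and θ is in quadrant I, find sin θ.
sin θ = 0.2151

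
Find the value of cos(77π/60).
cos(77π/60) = -0.6293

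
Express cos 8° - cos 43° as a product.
cos 8° - cos 43° = -2 sin(25.5°) sin(-17.5°)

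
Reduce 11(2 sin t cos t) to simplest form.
11(2 sin t cos t) = 11(sin(2t)) (using Double angle)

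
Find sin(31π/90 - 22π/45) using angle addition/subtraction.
sin(31π/90 - 22π/45) = sin 31π/90 cos 22π/45 - cos 31π/90 sin 22π/45 = -0.4384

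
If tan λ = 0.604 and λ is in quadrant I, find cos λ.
cos λ = 0.856 (using tan²λ + 1 = sec²λ)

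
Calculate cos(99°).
cos(99°) = -0.1564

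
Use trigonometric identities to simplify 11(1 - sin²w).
11(1 - sin²w) = 11(cos²w) (using Pythagorean identity)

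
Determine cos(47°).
cos(47°) = 0.682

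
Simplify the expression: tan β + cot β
tan β + cot β = sec β csc β (using Quotient identities)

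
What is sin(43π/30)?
sin(43π/30) = -0.9781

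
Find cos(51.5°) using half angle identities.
cos(51.5°) = √((1 + cos 103°)/2) = 0.6225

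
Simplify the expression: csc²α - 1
csc²α - 1 = cot²α (using Pythagorean identity)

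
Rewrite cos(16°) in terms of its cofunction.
cos(16°) = sin(90° - 16°) = sin(74°)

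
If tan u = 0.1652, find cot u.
cot u = 1/tan u = 6.053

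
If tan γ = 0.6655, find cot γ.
cot γ = 1/tan γ = 1.503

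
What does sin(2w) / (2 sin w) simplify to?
sin(2w) / (2 sin w) = cos w (using Double angle)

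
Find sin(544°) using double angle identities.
sin(544°) = 2 sin 272° cos 272° = -0.06976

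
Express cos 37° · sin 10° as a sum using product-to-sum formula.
cos 37° sin 10° = (1/2)[sin(37°+10°) - sin(37°-10°)]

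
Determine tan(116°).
tan(116°) = -2.05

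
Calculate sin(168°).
sin(168°) = 0.2079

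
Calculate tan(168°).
tan(168°) = -0.2126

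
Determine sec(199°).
sec(199°) = -1.058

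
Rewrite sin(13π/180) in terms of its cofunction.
sin(13π/180) = cos(π/2 - 13π/180) = cos(77π/180)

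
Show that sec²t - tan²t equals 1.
LHS = 1/cos²t - sin²t/cos²t = (1 - sin²t)/cos²t = cos²t/cos²t = 1 = RHS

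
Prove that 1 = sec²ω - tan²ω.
RHS = 1/cos²ω - sin²ω/cos²ω = (1 - sin²ω)/cos²ω = cos²ω/cos²ω = 1 = LHS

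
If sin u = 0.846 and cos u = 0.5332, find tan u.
tan u = sin u / cos u = 1.587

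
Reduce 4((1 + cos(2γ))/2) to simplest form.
4((1 + cos(2γ))/2) = 4(cos²γ) (using Power reduction)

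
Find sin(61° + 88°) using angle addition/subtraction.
sin(61° + 88°) = sin 61° cos 88° + cos 61° sin 88° = 0.515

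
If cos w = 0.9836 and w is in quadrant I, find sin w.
sin w = 0.1804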